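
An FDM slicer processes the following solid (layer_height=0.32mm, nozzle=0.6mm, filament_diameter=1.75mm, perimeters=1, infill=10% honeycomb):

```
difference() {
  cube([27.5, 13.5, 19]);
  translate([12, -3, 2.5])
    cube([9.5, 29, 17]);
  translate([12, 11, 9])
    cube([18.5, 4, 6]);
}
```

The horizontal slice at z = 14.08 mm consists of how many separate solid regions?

At z = 14.08 mm: the cube (footprint 27.5×13.5) is included at this height; the 9.5×29 cube at (12, -3) contributes its full rectangle; the cube at (12, 11) is present — its section is the full 18.5×4 rectangle; Taking the first minus the rest: starting from the 27.5×13.5 cube, the 9.5×29 cube at (12, -3) partially overlaps it — only the 128.25 mm² overlap (of its 275.50 mm²) is removed, clipping the outline; the 18.5×4 cube at (12, 11) partially overlaps it — only the 15.00 mm² overlap (of its 74.00 mm²) is removed, clipping the outline — 2 connected regions. The result has 2 disconnected regions.

2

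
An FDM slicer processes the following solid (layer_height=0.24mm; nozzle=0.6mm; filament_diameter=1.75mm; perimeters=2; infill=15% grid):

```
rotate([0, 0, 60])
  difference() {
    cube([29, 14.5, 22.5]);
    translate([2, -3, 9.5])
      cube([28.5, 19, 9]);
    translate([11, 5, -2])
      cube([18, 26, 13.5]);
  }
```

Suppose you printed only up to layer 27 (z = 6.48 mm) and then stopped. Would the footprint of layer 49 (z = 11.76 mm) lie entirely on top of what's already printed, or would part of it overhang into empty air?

Compare the two slices. At z = 6.48: the cube is present — its section is the full 29×14.5 rectangle (area 420.50 mm²); the cube at (2, -3) is absent (z outside [9.5, 18.5]); the 18×26 cube at (11, 5) contributes its full rectangle (area 468.00 mm²); Subtracting the remaining from the first: starting from the 29×14.5 cube (420.50 mm²), the 18×26 cube at (11, 5) partially overlaps it — only the 171.00 mm² overlap (of its 468.00 mm²) is removed, clipping the outline — area = 249.50 mm²; (whole slice rotated 60° about Z — lengths, areas and connectivity unchanged). At z = 11.76: the cube (footprint 29×14.5) is included at this height (area 420.50 mm²); the cube at (2, -3) is present — its section is the full 28.5×19 rectangle (area 541.50 mm²); the cube at (11, 5) is not intersected at this z (z outside [-2, 11.5]); After the difference (first − rest): starting from the 29×14.5 cube (420.50 mm²), the 28.5×19 cube at (2, -3) partially overlaps it — only the 391.50 mm² overlap (of its 541.50 mm²) is removed, clipping the outline — area = 29.00 mm²; (whole slice rotated 60° about Z — lengths, areas and connectivity unchanged). Checking containment: the cross-section at z = 11.76 is a subset of the cross-section at z = 6.48.

entirely on top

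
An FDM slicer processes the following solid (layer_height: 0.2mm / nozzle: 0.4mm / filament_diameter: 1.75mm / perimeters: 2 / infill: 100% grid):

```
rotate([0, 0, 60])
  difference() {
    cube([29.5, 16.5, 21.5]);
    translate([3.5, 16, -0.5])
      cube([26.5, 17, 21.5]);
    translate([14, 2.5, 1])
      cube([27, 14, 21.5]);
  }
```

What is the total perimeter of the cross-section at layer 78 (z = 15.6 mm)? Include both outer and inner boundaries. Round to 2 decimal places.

At z = 15.6 mm: the cube is present — its section is the full 29.5×16.5 rectangle (perimeter 92.00 mm); the cube at (3.5, 16) (footprint 26.5×17) is included at this height (perimeter 87.00 mm); the cube at (14, 2.5) is present — its section is the full 27×14 rectangle (perimeter 82.00 mm); Taking the first minus the rest: starting from the 29.5×16.5 cube, the 26.5×17 cube at (3.5, 16) partially overlaps it — only the 13.00 mm² overlap (of its 450.50 mm²) is removed, clipping the outline; the 27×14 cube at (14, 2.5) partially overlaps it — only the 209.25 mm² overlap (of its 378.00 mm²) is removed, clipping the outline — boundary = 92.00 mm; (whole slice rotated 60° about Z — lengths, areas and connectivity unchanged). Overall, the cross-section is a single solid region. Total boundary length (outer) = 92.00 mm.

92.00 mm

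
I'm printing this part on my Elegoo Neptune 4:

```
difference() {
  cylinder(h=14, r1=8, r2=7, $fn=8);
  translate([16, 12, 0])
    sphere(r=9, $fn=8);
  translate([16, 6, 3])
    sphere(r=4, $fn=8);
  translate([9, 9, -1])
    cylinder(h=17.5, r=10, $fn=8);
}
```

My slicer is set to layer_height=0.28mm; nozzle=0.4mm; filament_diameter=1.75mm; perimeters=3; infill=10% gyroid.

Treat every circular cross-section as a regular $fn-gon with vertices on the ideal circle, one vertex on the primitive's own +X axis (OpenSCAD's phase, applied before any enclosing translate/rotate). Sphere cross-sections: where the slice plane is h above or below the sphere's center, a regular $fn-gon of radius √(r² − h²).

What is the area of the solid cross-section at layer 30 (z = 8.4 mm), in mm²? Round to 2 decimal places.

At z = 8.4 mm: the cone (r1=8→r2=7) has section circumradius 7.400 here — a regular 8-gon (area = (8/2)·7.400²·sin(360°/8) = 154.88 mm²); the r=9 sphere at (16, 12) slices to a regular 8-gon of circumradius 3.231 (√(r²−h²) with h=8.4 from center) (area = (8/2)·3.231²·sin(360°/8) = 29.53 mm²); the sphere at (16, 6) is not intersected at this z (|z−center|=5.400 > r=4); the r=10 cylinder at (9, 9) gives a regular 8-gon of circumradius 10 (constant along its height) (area = (8/2)·10.000²·sin(360°/8) = 282.84 mm²); Subtracting the remaining from the first: starting from the cone (154.88 mm²), the r=9 sphere at (16, 12) misses the remaining region (no effect); the r=10 cylinder at (9, 9) partially overlaps it — only the 26.25 mm² overlap (of its 282.84 mm²) is removed, clipping the outline — area = 128.63 mm². Overall, the cross-section is a single solid region. Net area = 128.63 mm².

128.63 mm²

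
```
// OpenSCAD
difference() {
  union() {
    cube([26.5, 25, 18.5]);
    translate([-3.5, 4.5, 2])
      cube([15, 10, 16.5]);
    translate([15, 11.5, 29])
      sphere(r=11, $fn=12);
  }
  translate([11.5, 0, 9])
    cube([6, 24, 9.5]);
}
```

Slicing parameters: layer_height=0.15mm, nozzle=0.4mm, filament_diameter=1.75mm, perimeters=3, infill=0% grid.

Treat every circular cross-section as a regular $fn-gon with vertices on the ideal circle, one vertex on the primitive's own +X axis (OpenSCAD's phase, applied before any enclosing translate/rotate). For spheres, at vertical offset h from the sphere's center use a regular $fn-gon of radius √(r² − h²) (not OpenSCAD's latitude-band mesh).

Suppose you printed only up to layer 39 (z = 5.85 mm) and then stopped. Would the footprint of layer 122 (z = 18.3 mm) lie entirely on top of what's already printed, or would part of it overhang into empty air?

Compare the two slices. At z = 5.85: the 26.5×25 cube contributes its full rectangle (area 662.50 mm²); the 15×10 cube at (-3.5, 4.5) contributes its full rectangle (area 150.00 mm²); the sphere at (15, 11.5) is absent (|z−center|=23.150 > r=11); Merging all regions: the regions partially overlap — summed areas 812.50 mm² minus the doubly-counted overlap 115.00 mm² gives 697.50 mm² — area = 697.50 mm²; the cube at (11.5, 0) is absent (z outside [9, 18.5]); After the difference (first − rest): none of the subtracted shapes is present at this height, so that combined region is unchanged — area = 697.50 mm². At z = 18.3: the 26.5×25 cube contributes its full rectangle (area 662.50 mm²); the cube at (-3.5, 4.5) (footprint 15×10) is included at this height (area 150.00 mm²); the sphere at (15, 11.5): section is a regular 12-gon, circumradius = √(r²−h²) = √(11²−10.7²) = 2.551 (area = (12/2)·2.551²·sin(360°/12) = 19.53 mm²); Combining (union): the regions partially overlap — summed areas 832.03 mm² minus the doubly-counted overlap 134.53 mm² gives 697.50 mm² — area = 697.50 mm²; the 6×24 cube at (11.5, 0) contributes its full rectangle (area 144.00 mm²); Taking the first minus the rest: starting from that combined region (697.50 mm²), the 6×24 cube at (11.5, 0) lies inside it touching the edge (removes its full 144.00 mm²) — area = 553.50 mm². Checking containment: the cross-section at z = 18.3 is a subset of the cross-section at z = 5.85.

entirely on top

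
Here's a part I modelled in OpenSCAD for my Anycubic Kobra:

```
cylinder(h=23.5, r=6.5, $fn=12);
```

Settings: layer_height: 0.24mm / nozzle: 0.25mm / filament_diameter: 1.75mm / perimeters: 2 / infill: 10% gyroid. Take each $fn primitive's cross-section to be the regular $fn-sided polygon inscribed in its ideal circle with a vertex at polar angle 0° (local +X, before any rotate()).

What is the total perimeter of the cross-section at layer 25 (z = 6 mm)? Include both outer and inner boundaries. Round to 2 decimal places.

At z = 6 mm: the r=6.5 cylinder gives a regular 12-gon of circumradius 6.5 (constant along its height) (perimeter = 2·12·6.500·sin(180°/12) = 40.38 mm). Overall, the cross-section is a single solid region. Total boundary length (outer) = 40.38 mm.

40.38 mm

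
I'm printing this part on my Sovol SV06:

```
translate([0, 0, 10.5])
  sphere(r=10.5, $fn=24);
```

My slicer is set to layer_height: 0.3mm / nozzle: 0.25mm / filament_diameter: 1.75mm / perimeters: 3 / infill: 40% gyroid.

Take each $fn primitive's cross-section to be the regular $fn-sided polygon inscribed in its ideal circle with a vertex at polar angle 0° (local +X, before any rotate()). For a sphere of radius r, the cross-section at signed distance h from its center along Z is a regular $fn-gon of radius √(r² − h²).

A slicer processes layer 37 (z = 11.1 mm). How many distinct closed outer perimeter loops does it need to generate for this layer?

At z = 11.1 mm: the r=10.5 sphere slices to a regular 24-gon of circumradius 10.483 (√(r²−h²) with h=0.6 from center). The result has 1 disconnected region.

1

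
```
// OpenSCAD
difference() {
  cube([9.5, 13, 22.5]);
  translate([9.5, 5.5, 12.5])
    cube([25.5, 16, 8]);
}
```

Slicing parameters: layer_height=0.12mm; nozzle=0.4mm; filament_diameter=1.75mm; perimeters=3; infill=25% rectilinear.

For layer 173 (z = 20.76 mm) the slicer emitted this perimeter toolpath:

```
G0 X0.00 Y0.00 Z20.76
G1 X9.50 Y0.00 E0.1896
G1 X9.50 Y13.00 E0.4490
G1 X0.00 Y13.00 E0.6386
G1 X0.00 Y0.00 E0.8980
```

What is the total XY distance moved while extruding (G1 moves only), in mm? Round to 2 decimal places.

Sum the Euclidean lengths of each G1 segment: total = 45.00 mm.

45.00 mm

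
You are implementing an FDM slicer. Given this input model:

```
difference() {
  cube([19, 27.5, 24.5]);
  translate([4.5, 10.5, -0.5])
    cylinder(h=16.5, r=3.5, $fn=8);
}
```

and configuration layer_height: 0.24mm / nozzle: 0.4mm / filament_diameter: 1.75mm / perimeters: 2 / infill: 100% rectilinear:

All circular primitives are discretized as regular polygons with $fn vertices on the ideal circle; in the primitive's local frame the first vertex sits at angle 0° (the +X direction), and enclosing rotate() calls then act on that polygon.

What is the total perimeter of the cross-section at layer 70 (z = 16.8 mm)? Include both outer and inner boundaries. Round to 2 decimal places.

93.00 mm

At z = 16.8 mm: the cube is present — its section is the full 19×27.5 rectangle (perimeter 93.00 mm); the cylinder at (4.5, 10.5) is absent (z outside [-0.5, 16]); After the difference (first − rest): none of the subtracted shapes is present at this height, so the 19×27.5 cube is unchanged — boundary = 93.00 mm. Overall, the cross-section is a single solid region. Total boundary length (outer) = 93.00 mm.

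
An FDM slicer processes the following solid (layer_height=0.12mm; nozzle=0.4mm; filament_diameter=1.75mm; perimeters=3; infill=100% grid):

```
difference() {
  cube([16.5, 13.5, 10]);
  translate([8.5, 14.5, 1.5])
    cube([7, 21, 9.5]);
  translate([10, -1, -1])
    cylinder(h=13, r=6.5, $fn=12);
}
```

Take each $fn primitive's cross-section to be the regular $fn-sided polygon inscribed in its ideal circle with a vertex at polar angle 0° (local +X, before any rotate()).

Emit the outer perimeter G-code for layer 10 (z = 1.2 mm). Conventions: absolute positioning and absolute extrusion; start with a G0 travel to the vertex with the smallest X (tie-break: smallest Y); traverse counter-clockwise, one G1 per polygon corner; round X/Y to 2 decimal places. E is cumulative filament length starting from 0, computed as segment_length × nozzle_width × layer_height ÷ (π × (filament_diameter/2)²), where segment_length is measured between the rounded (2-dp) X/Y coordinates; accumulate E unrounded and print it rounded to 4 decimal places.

G0 X0.00 Y0.00 Z1.20
G1 X3.77 Y0.00 E0.0752
G1 X4.37 Y2.25 E0.1217
G1 X6.75 Y4.63 E0.1889
G1 X10.00 Y5.50 E0.2560
G1 X13.25 Y4.63 E0.3232
G1 X15.63 Y2.25 E0.3903
G1 X16.23 Y0.00 E0.4368
G1 X16.50 Y0.00 E0.4422
G1 X16.50 Y13.50 E0.7116
G1 X0.00 Y13.50 E1.0409
G1 X0.00 Y0.00 E1.3103

At z = 1.2 mm: the cube (footprint 16.5×13.5) is included at this height; the cube at (8.5, 14.5) does not reach this height (z outside [1.5, 11]); the cylinder at (10, -1): section is a regular 12-gon, circumradius r=6.5; Subtracting the remaining from the first: starting from the 16.5×13.5 cube, the r=6.5 cylinder at (10, -1) partially overlaps it — only the 50.64 mm² overlap (of its 126.75 mm²) is removed, clipping the outline — 1 connected region. The outline is a single polygon with 11 vertices. Extrusion per mm of travel: 0.4 × 0.12 / (π × 0.875²) = 0.019956. Accumulating E over each segment gives final E = 1.3103.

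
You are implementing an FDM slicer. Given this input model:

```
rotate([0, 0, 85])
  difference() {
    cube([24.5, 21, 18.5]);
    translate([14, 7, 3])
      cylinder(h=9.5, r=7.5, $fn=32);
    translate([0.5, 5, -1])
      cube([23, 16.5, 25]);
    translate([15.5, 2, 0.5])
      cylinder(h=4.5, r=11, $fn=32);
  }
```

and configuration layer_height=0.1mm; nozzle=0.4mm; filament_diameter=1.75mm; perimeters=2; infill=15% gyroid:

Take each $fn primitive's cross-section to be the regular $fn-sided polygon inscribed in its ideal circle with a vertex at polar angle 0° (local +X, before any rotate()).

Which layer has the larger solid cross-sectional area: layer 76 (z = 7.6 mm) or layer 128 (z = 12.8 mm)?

Layer 76 (z = 7.6): the cube is present — its section is the full 24.5×21 rectangle (area 514.50 mm²); the r=7.5 cylinder at (14, 7) contributes a regular 32-gon of circumradius 7.5 (area = (32/2)·7.500²·sin(360°/32) = 175.58 mm²); the cube at (0.5, 5) is present — its section is the full 23×16.5 rectangle (area 379.50 mm²); the cylinder at (15.5, 2) does not reach this height (z outside [0.5, 5]); Taking the first minus the rest: starting from the 24.5×21 cube (514.50 mm²), the r=7.5 cylinder at (14, 7) partially overlaps it — only the 173.91 mm² overlap (of its 175.58 mm²) is removed, clipping the outline; the 23×16.5 cube at (0.5, 5) partially overlaps it — only the 250.66 mm² overlap (of its 379.50 mm²) is removed, clipping the outline — area = 89.93 mm²; (whole slice rotated 85° about Z — lengths, areas and connectivity unchanged). So its area = 89.93 mm². Layer 128 (z = 12.8): the 24.5×21 cube contributes its full rectangle (area 514.50 mm²); the cylinder at (14, 7) is not intersected at this z (z outside [3, 12.5]); the cube at (0.5, 5) (footprint 23×16.5) is included at this height (area 379.50 mm²); the cylinder at (15.5, 2) is absent (z outside [0.5, 5]); Subtracting the remaining from the first: starting from the 24.5×21 cube (514.50 mm²), the 23×16.5 cube at (0.5, 5) partially overlaps it — only the 368.00 mm² overlap (of its 379.50 mm²) is removed, clipping the outline — area = 146.50 mm²; (rotated 85° about Z; rotation is an isometry so areas/perimeters/island counts are preserved). So its area = 146.50 mm². Layer 128 is larger (146.50 vs 89.93 mm²).

layer 128 (z = 12.8 mm)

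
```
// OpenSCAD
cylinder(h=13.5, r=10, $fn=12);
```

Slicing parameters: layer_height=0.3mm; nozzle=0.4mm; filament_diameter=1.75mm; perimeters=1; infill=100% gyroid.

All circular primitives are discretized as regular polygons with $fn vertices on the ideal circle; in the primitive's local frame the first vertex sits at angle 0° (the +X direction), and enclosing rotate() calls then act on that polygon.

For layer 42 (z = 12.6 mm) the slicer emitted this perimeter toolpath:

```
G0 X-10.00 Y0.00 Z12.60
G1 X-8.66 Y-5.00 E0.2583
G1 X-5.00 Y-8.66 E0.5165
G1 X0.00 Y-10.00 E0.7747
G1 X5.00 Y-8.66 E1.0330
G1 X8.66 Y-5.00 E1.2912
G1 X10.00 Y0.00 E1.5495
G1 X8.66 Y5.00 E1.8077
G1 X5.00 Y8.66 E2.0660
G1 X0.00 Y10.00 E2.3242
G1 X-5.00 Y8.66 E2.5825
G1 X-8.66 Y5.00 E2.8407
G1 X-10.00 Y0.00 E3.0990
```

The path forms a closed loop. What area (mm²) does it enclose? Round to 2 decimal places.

Apply the shoelace formula to the sequence of (X, Y) vertices; enclosed area = 299.99 mm².

299.99 mm²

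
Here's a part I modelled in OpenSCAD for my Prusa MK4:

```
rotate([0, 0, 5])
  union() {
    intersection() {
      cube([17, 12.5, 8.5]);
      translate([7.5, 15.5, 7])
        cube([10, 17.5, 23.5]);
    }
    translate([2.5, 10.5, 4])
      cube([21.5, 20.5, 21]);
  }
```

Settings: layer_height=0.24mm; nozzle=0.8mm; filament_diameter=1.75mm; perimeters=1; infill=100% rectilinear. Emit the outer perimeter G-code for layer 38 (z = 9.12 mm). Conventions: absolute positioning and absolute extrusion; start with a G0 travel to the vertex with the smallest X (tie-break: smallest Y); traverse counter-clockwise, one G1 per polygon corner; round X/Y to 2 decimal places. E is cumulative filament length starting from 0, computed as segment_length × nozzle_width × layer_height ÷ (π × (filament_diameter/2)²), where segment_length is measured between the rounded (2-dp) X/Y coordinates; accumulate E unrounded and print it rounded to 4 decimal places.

G0 X-0.21 Y31.10 Z9.12
G1 X1.58 Y10.68 E1.6363
G1 X22.99 Y12.55 E3.3518
G1 X21.21 Y32.97 E4.9880
G1 X-0.21 Y31.10 E6.7043

At z = 9.12 mm: the cube is not intersected at this z (z outside [0, 8.5]); the cube at (7.5, 15.5) (footprint 10×17.5) is included at this height; Keeping only the common overlap: at least one operand is absent at this height, so nothing remains; the cube at (2.5, 10.5) is present — its section is the full 21.5×20.5 rectangle; Combining (union): only the 21.5×20.5 cube at (2.5, 10.5) is present, so the union is just that shape — 1 connected region; (rotated 5° about Z; rotation is an isometry so areas/perimeters/island counts are preserved). The outline is a single polygon with 4 vertices. Extrusion per mm of travel: 0.8 × 0.24 / (π × 0.875²) = 0.079824. Accumulating E over each segment gives final E = 6.7043.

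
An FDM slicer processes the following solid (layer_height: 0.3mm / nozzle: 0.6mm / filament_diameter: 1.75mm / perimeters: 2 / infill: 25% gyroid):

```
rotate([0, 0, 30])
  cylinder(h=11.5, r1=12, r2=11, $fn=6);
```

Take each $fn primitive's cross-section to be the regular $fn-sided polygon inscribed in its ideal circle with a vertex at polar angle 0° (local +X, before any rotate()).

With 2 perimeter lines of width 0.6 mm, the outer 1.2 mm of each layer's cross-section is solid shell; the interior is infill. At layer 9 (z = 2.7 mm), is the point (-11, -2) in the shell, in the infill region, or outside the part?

At z = 2.7 mm: the cone: at t=0.235 of its height the radius interpolates to r₁+(r₂−r₁)t = 11.765, giving a regular 6-gon of that circumradius; (whole slice rotated 30° about Z — lengths, areas and connectivity unchanged). Overall, the cross-section is a single solid region. Undo the 30° rotation: the query point maps to (-10.526, 3.768) in the un-rotated model frame. The nearest boundary edge runs (-5.88, 10.19)→(-11.77, 0.00); distance from the point to it = 0.81 mm. The point is not inside any of the regions above, so it lies outside the cross-section (0.81 mm from the nearest boundary).

outside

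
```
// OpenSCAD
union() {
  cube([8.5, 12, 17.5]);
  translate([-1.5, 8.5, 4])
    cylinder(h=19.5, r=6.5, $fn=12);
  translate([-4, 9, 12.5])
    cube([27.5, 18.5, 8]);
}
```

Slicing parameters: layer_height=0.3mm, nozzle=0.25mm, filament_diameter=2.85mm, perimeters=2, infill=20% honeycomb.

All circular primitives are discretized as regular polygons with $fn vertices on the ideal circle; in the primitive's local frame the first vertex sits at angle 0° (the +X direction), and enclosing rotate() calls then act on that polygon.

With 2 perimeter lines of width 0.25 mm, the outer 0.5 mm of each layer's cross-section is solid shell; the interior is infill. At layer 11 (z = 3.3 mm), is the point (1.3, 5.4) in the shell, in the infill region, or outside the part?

At z = 3.3 mm: the cube is present — its section is the full 8.5×12 rectangle; the cylinder at (-1.5, 8.5) is not intersected at this z (z outside [4, 23.5]); the cube at (-4, 9) is not intersected at this z (z outside [12.5, 20.5]); Taking the union: only the 8.5×12 cube is present, so the union is just that shape — 1 connected region. Overall, the cross-section is a single solid region. The nearest boundary edge runs (0.00, 12.00)→(0.00, 0.00); distance from the point to it = 1.30 mm. The point is inside the cross-section and 1.30 mm from the nearest boundary — more than the 0.5 mm shell width (2 × 0.25), so it's in the infill interior.

infill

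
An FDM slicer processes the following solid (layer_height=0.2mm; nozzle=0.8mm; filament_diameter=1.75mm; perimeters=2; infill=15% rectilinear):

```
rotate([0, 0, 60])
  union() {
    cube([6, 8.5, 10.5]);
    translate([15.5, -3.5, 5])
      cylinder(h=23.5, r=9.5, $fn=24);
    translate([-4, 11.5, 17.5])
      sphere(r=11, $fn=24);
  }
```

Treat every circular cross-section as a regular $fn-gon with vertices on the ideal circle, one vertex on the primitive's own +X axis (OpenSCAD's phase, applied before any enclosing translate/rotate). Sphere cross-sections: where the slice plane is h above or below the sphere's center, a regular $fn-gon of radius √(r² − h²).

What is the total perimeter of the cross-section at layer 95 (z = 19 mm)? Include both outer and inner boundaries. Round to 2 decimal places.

127.79 mm

At z = 19 mm: the cube is absent (z outside [0, 10.5]); the cylinder at (15.5, -3.5): section is a regular 24-gon, circumradius r=9.5 (perimeter = 2·24·9.500·sin(180°/24) = 59.52 mm); the sphere at (-4, 11.5): section is a regular 24-gon, circumradius = √(r²−h²) = √(11²−1.5²) = 10.897 (perimeter = 2·24·10.897·sin(180°/24) = 68.27 mm); Combining (union): the 2 present regions are separate (no shared area or edge), so areas and boundary lengths simply add and each stays a separate island — boundary = 127.79 mm; (rotated 60° about Z; rotation is an isometry so areas/perimeters/island counts are preserved). Overall, the cross-section has 2 separate islands. Total boundary length (outer) = 127.79 mm.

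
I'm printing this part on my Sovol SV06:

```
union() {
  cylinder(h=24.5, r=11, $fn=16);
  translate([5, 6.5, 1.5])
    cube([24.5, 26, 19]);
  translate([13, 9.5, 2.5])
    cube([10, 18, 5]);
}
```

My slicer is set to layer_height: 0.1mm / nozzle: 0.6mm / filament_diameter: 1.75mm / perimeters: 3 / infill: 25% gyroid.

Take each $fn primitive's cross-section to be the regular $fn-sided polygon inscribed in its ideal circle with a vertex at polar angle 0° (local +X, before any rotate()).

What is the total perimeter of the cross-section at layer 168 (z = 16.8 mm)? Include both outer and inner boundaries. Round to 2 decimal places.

158.03 mm

At z = 16.8 mm: the r=11 cylinder gives a regular 16-gon of circumradius 11 (constant along its height) (perimeter = 2·16·11.000·sin(180°/16) = 68.67 mm); the cube at (5, 6.5) is present — its section is the full 24.5×26 rectangle (perimeter 101.00 mm); the cube at (13, 9.5) is absent (z outside [2.5, 7.5]); Taking the union: the regions partially overlap (shared area 6.68 mm²), so the edge portions inside another operand are dropped and the merged outline is re-measured after clipping — boundary = 158.03 mm. Overall, the cross-section is a single solid region. Total boundary length (outer) = 158.03 mm.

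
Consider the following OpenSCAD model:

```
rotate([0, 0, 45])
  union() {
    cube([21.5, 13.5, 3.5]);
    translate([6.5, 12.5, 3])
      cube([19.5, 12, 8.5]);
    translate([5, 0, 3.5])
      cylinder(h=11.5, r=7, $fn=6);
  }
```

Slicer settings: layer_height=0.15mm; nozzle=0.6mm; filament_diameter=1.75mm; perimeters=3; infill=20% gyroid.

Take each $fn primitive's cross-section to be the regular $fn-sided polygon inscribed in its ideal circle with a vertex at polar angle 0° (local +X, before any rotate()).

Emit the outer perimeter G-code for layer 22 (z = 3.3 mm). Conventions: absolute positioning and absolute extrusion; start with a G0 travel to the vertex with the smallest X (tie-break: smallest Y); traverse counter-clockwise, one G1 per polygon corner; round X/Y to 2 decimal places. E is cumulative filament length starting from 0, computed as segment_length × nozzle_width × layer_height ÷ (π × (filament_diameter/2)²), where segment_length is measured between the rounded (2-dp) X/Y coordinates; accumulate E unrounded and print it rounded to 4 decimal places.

G0 X-12.73 Y21.92 Z3.30
G1 X-4.95 Y14.14 E0.4117
G1 X-9.55 Y9.55 E0.6548
G1 X0.00 Y0.00 E1.1602
G1 X15.20 Y15.20 E1.9645
G1 X6.36 Y24.04 E2.4323
G1 X9.55 Y27.22 E2.6008
G1 X1.06 Y35.71 E3.0501
G1 X-12.73 Y21.92 E3.7798

At z = 3.3 mm: the 21.5×13.5 cube contributes its full rectangle; the 19.5×12 cube at (6.5, 12.5) contributes its full rectangle; the cylinder at (5, 0) is not intersected at this z (z outside [3.5, 15]); Merging all regions: the regions partially overlap (shared area 15.00 mm²), so overlapping operands fuse into one piece — 1 connected region; (whole slice rotated 45° about Z — lengths, areas and connectivity unchanged). The outline is a single polygon with 8 vertices. Extrusion per mm of travel: 0.6 × 0.15 / (π × 0.875²) = 0.037418. Accumulating E over each segment gives final E = 3.7798.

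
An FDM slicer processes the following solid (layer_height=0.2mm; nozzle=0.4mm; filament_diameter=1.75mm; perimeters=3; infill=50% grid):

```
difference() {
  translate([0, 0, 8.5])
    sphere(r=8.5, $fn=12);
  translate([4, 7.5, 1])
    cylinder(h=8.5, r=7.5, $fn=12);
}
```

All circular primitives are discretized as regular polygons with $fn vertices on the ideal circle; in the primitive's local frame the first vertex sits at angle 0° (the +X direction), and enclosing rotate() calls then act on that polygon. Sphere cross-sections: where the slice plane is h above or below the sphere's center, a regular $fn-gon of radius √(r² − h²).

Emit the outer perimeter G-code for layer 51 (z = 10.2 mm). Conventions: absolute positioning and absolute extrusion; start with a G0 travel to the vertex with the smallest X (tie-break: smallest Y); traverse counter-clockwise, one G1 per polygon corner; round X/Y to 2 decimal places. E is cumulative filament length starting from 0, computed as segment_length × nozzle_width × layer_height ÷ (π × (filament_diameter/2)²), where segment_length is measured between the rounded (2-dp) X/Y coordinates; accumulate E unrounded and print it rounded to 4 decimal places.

At z = 10.2 mm: the r=8.5 sphere contributes a regular 12-gon of circumradius √(8.5²−1.7²) = 8.328; the cylinder at (4, 7.5) is not intersected at this z (z outside [1, 9.5]); After the difference (first − rest): none of the subtracted shapes is present at this height, so the r=8.5 sphere is unchanged — 1 connected region. The outline is a single polygon with 12 vertices. Extrusion per mm of travel: 0.4 × 0.2 / (π × 0.875²) = 0.033260. Accumulating E over each segment gives final E = 1.7202.

G0 X-8.33 Y0.00 Z10.20
G1 X-7.21 Y-4.16 E0.1433
G1 X-4.16 Y-7.21 E0.2868
G1 X0.00 Y-8.33 E0.4300
G1 X4.16 Y-7.21 E0.5733
G1 X7.21 Y-4.16 E0.7168
G1 X8.33 Y0.00 E0.8601
G1 X7.21 Y4.16 E1.0034
G1 X4.16 Y7.21 E1.1468
G1 X0.00 Y8.33 E1.2901
G1 X-4.16 Y7.21 E1.4334
G1 X-7.21 Y4.16 E1.5769
G1 X-8.33 Y0.00 E1.7202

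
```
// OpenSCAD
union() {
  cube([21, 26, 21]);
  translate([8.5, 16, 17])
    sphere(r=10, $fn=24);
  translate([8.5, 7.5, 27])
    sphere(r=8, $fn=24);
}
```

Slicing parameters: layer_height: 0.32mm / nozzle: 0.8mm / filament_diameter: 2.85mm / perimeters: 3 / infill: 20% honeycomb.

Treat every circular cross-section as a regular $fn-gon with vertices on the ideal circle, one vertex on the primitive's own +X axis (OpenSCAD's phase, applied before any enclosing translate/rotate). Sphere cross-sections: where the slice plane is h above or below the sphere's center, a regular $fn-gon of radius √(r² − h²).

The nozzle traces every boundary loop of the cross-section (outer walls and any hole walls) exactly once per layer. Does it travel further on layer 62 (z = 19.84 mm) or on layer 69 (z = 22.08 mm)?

layer 62 (z = 19.84 mm)

Layer 62 (z = 19.84): the cube (footprint 21×26) is included at this height (perimeter 94.00 mm); the r=10 sphere at (8.5, 16) slices to a regular 24-gon of circumradius 9.588 (√(r²−h²) with h=2.84 from center) (perimeter = 2·24·9.588·sin(180°/24) = 60.07 mm); the r=8 sphere at (8.5, 7.5) contributes a regular 24-gon of circumradius √(8²−7.16²) = 3.569 (perimeter = 2·24·3.569·sin(180°/24) = 22.36 mm); Combining (union): the regions partially overlap (shared area 319.09 mm²), so the edge portions inside another operand are dropped and the merged outline is re-measured after clipping — boundary = 94.35 mm. So its perimeter = 94.35 mm. Layer 69 (z = 22.08): the cube does not reach this height (z outside [0, 21]); the r=10 sphere at (8.5, 16) slices to a regular 24-gon of circumradius 8.614 (√(r²−h²) with h=5.08 from center) (perimeter = 2·24·8.614·sin(180°/24) = 53.97 mm); the r=8 sphere at (8.5, 7.5) slices to a regular 24-gon of circumradius 6.308 (√(r²−h²) with h=4.92 from center) (perimeter = 2·24·6.308·sin(180°/24) = 39.52 mm); Merging all regions: the regions partially overlap (shared area 52.79 mm²), so the edge portions inside another operand are dropped and the merged outline is re-measured after clipping — boundary = 65.42 mm. So its perimeter = 65.42 mm. Layer 62 is larger (94.35 vs 65.42 mm).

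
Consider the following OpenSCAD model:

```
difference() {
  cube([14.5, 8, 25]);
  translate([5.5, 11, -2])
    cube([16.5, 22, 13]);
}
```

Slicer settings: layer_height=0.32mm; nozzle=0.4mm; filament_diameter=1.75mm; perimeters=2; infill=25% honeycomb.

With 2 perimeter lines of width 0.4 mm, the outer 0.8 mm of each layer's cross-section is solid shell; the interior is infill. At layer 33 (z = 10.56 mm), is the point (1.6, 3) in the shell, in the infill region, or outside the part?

infill

At z = 10.56 mm: the 14.5×8 cube contributes its full rectangle; the cube at (5.5, 11) is present — its section is the full 16.5×22 rectangle; Taking the first minus the rest: starting from the 14.5×8 cube, the 16.5×22 cube at (5.5, 11) misses the remaining region (no effect) — 1 connected region. Overall, the cross-section is a single solid region. The nearest boundary edge runs (0.00, 0.00)→(0.00, 8.00); distance from the point to it = 1.60 mm. The point is inside the cross-section and 1.60 mm from the nearest boundary — more than the 0.8 mm shell width (2 × 0.4), so it's in the infill interior.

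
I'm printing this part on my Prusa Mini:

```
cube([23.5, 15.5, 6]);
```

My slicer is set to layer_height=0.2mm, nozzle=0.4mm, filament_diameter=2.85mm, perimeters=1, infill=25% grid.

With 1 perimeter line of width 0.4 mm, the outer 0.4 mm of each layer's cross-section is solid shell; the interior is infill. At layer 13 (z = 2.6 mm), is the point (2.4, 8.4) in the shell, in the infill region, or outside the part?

infill

At z = 2.6 mm: the cube (footprint 23.5×15.5) is included at this height. Overall, the cross-section is a single solid region. The nearest boundary edge runs (0.00, 15.50)→(0.00, 0.00); distance from the point to it = 2.40 mm. The point is inside the cross-section and 2.40 mm from the nearest boundary — more than the 0.4 mm shell width (1 × 0.4), so it's in the infill interior.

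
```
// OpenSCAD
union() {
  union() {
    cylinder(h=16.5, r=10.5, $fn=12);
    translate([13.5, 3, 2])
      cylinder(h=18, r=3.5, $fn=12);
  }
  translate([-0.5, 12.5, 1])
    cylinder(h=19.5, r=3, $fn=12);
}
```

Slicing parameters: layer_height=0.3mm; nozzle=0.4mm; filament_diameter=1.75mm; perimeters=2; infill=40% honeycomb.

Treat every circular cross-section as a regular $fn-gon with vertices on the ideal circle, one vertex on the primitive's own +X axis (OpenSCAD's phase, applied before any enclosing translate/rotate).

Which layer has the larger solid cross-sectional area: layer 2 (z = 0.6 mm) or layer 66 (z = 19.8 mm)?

layer 2 (z = 0.6 mm)

Layer 2 (z = 0.6): the r=10.5 cylinder gives a regular 12-gon of circumradius 10.5 (constant along its height) (area = (12/2)·10.500²·sin(360°/12) = 330.75 mm²); the cylinder at (13.5, 3) is absent (z outside [2, 20]); Combining (union): only the r=10.5 cylinder is present, so the union is just that shape — area = 330.75 mm²; the cylinder at (-0.5, 12.5) does not reach this height (z outside [1, 20.5]); Merging all regions: only that combined region is present, so the union is just that shape — area = 330.75 mm². So its area = 330.75 mm². Layer 66 (z = 19.8): the cylinder is absent (z outside [0, 16.5]); the r=3.5 cylinder at (13.5, 3) contributes a regular 12-gon of circumradius 3.5 (area = (12/2)·3.500²·sin(360°/12) = 36.75 mm²); Taking the union: only the r=3.5 cylinder at (13.5, 3) is present, so the union is just that shape — area = 36.75 mm²; the r=3 cylinder at (-0.5, 12.5) gives a regular 12-gon of circumradius 3 (constant along its height) (area = (12/2)·3.000²·sin(360°/12) = 27.00 mm²); Taking the union: the 2 present regions are separate (no shared area or edge), so areas and boundary lengths simply add and each stays a separate island — area = 63.75 mm². So its area = 63.75 mm². Layer 2 is larger (330.75 vs 63.75 mm²).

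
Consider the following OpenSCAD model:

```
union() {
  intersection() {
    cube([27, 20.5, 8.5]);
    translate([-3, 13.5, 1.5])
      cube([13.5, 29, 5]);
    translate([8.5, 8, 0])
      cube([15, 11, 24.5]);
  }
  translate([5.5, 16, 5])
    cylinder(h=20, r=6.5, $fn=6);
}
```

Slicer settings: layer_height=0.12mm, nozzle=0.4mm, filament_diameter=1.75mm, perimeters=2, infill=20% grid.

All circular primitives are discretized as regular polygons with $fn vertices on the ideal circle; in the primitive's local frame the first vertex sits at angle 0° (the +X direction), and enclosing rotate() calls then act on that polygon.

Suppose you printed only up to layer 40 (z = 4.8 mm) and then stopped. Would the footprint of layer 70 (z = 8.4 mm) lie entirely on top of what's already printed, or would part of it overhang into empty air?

Compare the two slices. At z = 4.8: the cube is present — its section is the full 27×20.5 rectangle (area 553.50 mm²); the cube at (-3, 13.5) is present — its section is the full 13.5×29 rectangle (area 391.50 mm²); the cube at (8.5, 8) is present — its section is the full 15×11 rectangle (area 165.00 mm²); Keeping only the common overlap: the 13.5×29 cube at (-3, 13.5) partially overlaps the 27×20.5 cube; clipping to the common part keeps 73.50 mm²; the 15×11 cube at (8.5, 8) partially overlaps the running intersection; clipping to the common part keeps 11.00 mm² — area = 11.00 mm²; the cylinder at (5.5, 16) is not intersected at this z (z outside [5, 25]); Taking the union: only that combined region is present, so the union is just that shape — area = 11.00 mm². At z = 8.4: the 27×20.5 cube contributes its full rectangle (area 553.50 mm²); the cube at (-3, 13.5) is not intersected at this z (z outside [1.5, 6.5]); the 15×11 cube at (8.5, 8) contributes its full rectangle (area 165.00 mm²); Taking the intersection: at least one operand is absent at this height, so nothing remains; the cylinder at (5.5, 16): section is a regular 6-gon, circumradius r=6.5 (area = (6/2)·6.500²·sin(360°/6) = 109.77 mm²); Merging all regions: only the r=6.5 cylinder at (5.5, 16) is present, so the union is just that shape — area = 109.77 mm². Checking containment: at z = 8.4 the cross-section extends beyond the z = 4.8 cross-section by about 98.82 mm².

part overhangs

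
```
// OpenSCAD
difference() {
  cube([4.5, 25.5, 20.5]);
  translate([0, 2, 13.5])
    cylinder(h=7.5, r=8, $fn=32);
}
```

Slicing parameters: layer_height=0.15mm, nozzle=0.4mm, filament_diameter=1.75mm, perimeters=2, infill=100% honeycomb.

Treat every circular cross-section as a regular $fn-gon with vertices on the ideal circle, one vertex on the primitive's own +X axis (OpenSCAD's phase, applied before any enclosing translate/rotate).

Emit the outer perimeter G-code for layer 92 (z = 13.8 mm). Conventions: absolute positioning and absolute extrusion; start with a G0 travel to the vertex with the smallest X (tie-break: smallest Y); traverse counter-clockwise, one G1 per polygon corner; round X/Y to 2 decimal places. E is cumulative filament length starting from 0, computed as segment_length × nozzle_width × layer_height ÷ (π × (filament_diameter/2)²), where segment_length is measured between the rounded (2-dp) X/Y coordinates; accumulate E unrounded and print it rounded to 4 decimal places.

G0 X0.00 Y10.00 Z13.80
G1 X1.56 Y9.85 E0.0391
G1 X3.06 Y9.39 E0.0782
G1 X4.44 Y8.65 E0.1173
G1 X4.50 Y8.61 E0.1191
G1 X4.50 Y25.50 E0.5404
G1 X0.00 Y25.50 E0.6527
G1 X0.00 Y10.00 E1.0393

At z = 13.8 mm: the cube is present — its section is the full 4.5×25.5 rectangle; the r=8 cylinder at (0, 2) contributes a regular 32-gon of circumradius 8; After the difference (first − rest): starting from the 4.5×25.5 cube, the r=8 cylinder at (0, 2) partially overlaps it — only the 42.88 mm² overlap (of its 199.77 mm²) is removed, clipping the outline — 1 connected region. The outline is a single polygon with 7 vertices. Extrusion per mm of travel: 0.4 × 0.15 / (π × 0.875²) = 0.024945. Accumulating E over each segment gives final E = 1.0393.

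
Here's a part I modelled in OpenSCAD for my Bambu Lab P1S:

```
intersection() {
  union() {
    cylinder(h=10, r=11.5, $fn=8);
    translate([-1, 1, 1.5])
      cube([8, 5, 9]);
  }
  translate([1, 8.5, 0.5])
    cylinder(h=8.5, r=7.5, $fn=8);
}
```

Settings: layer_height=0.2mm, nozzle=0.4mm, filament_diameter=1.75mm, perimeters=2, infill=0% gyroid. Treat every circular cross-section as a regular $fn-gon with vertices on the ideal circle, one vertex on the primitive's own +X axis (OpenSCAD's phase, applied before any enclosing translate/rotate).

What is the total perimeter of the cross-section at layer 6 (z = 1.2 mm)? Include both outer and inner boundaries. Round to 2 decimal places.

At z = 1.2 mm: the cylinder: section is a regular 8-gon, circumradius r=11.5 (perimeter = 2·8·11.500·sin(180°/8) = 70.41 mm); the cube at (-1, 1) is absent (z outside [1.5, 10.5]); Combining (union): only the r=11.5 cylinder is present, so the union is just that shape — boundary = 70.41 mm; the cylinder at (1, 8.5): section is a regular 8-gon, circumradius r=7.5 (perimeter = 2·8·7.500·sin(180°/8) = 45.92 mm); Taking the intersection: the r=7.5 cylinder at (1, 8.5) partially overlaps the result so far; clipping to the common part keeps 100.84 mm² — boundary = 38.64 mm. Overall, the cross-section is a single solid region. Total boundary length (outer) = 38.64 mm.

38.64 mm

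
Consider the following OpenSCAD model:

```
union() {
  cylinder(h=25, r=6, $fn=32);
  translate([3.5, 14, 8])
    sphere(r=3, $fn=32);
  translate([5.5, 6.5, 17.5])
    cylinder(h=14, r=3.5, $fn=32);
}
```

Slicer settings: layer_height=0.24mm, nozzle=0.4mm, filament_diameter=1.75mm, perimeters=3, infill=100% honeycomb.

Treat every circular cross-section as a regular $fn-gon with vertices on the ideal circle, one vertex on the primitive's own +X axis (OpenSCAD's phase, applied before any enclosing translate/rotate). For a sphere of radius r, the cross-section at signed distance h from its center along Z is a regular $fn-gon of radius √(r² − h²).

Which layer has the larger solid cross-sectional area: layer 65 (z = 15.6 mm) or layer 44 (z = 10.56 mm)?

Layer 65 (z = 15.6): the r=6 cylinder contributes a regular 32-gon of circumradius 6 (area = (32/2)·6.000²·sin(360°/32) = 112.37 mm²); the sphere at (3.5, 14) is not intersected at this z (|z−center|=7.600 > r=3); the cylinder at (5.5, 6.5) is not intersected at this z (z outside [17.5, 31.5]); Combining (union): only the r=6 cylinder is present, so the union is just that shape — area = 112.37 mm². So its area = 112.37 mm². Layer 44 (z = 10.56): the cylinder: section is a regular 32-gon, circumradius r=6 (area = (32/2)·6.000²·sin(360°/32) = 112.37 mm²); the r=3 sphere at (3.5, 14) contributes a regular 32-gon of circumradius √(3²−2.56²) = 1.564 (area = (32/2)·1.564²·sin(360°/32) = 7.64 mm²); the cylinder at (5.5, 6.5) is not intersected at this z (z outside [17.5, 31.5]); Merging all regions: the 2 present regions are separate (no shared area or edge), so areas and boundary lengths simply add and each stays a separate island — area = 120.01 mm². So its area = 120.01 mm². Layer 44 is larger (120.01 vs 112.37 mm²).

layer 44 (z = 10.56 mm)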